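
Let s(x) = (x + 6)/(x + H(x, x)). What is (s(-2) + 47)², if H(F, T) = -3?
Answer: 53361/25 ≈ 2134.4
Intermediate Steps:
s(x) = (6 + x)/(-3 + x) (s(x) = (x + 6)/(x - 3) = (6 + x)/(-3 + x))
(s(-2) + 47)² = ((6 - 2)/(-3 - 2) + 47)² = (4/(-5) + 47)² = (-⅕*4 + 47)² = (-⅘ + 47)² = (231/5)² = 53361/25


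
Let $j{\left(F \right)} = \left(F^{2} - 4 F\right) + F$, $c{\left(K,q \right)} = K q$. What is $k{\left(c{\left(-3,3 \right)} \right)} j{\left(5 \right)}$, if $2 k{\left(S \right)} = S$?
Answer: $-45$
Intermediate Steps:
$j{\left(F \right)} = F^{2} - 3 F$
$k{\left(S \right)} = \frac{S}{2}$
$k{\left(c{\left(-3,3 \right)} \right)} j{\left(5 \right)} = \frac{\left(-3\right) 3}{2} \cdot 5 \left(-3 + 5\right) = \frac{1}{2} \left(-9\right) 5 \cdot 2 = \left(- \frac{9}{2}\right) 10 = -45$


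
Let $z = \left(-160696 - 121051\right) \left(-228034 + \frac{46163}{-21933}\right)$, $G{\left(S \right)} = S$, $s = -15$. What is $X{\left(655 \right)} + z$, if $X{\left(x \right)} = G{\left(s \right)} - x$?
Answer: $\frac{1409162081355985}{21933} \approx 6.4248 \cdot 10^{10}$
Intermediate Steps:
$X{\left(x \right)} = -15 - x$
$z = \frac{1409162096051095}{21933}$ ($z = - 281747 \left(-228034 + 46163 \left(- \frac{1}{21933}\right)\right) = - 281747 \left(-228034 - \frac{46163}{21933}\right) = \left(-281747\right) \left(- \frac{5001515885}{21933}\right) = \frac{1409162096051095}{21933} \approx 6.4248 \cdot 10^{10}$)
$X{\left(655 \right)} + z = \left(-15 - 655\right) + \frac{1409162096051095}{21933} = -670 + \frac{1409162096051095}{21933} = \frac{1409162081355985}{21933}$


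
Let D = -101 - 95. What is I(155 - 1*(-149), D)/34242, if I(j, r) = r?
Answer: -98/17121 ≈ -0.0057240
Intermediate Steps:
D = -196
I(155 - 1*(-149), D)/34242 = -196/34242 = -196*1/34242 = -98/17121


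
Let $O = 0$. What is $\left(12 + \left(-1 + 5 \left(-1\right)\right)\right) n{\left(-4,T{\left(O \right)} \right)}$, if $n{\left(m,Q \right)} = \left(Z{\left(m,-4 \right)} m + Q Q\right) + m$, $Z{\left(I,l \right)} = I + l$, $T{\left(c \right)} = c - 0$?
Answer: $168$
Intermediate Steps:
$T{\left(c \right)} = c$ ($T{\left(c \right)} = c + 0 = c$)
$n{\left(m,Q \right)} = m + Q^{2} + m \left(-4 + m\right)$ ($n{\left(m,Q \right)} = \left(\left(m - 4\right) m + Q Q\right) + m = \left(\left(-4 + m\right) m + Q^{2}\right) + m = \left(m \left(-4 + m\right) + Q^{2}\right) + m = \left(Q^{2} + m \left(-4 + m\right)\right) + m = m + Q^{2} + m \left(-4 + m\right)$)
$\left(12 + \left(-1 + 5 \left(-1\right)\right)\right) n{\left(-4,T{\left(O \right)} \right)} = \left(12 + \left(-1 + 5 \left(-1\right)\right)\right) \left(-4 + 0^{2} - 4 \left(-4 - 4\right)\right) = \left(12 - 6\right) \left(-4 + 0 - -32\right) = \left(12 - 6\right) \left(-4 + 0 + 32\right) = 6 \cdot 28 = 168$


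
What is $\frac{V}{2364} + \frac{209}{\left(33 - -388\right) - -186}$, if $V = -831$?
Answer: $- \frac{3447}{478316} \approx -0.0072065$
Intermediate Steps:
$\frac{V}{2364} + \frac{209}{\left(33 - -388\right) - -186} = - \frac{831}{2364} + \frac{209}{\left(33 - -388\right) - -186} = \left(-831\right) \frac{1}{2364} + \frac{209}{\left(33 + 388\right) + 186} = - \frac{277}{788} + \frac{209}{421 + 186} = - \frac{277}{788} + \frac{209}{607} = - \frac{3447}{478316}$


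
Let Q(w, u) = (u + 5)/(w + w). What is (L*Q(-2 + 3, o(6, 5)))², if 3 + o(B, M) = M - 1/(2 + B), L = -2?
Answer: 3025/64 ≈ 47.266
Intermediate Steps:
o(B, M) = -3 + M - 1/(2 + B) (o(B, M) = -3 + (M - 1/(2 + B)) = -3 + M - 1/(2 + B))
Q(w, u) = (5 + u)/(2*w) (Q(w, u) = (5 + u)/((2*w)) = (5 + u)*(1/(2*w)) = (5 + u)/(2*w))
(L*Q(-2 + 3, o(6, 5)))² = (-(5 + (-7 - 3*6 + 2*5 + 6*5)/(2 + 6))/(-2 + 3))² = (-(5 + (-7 - 18 + 10 + 30)/8)/1)² = (-(5 + (⅛)*15))² = (-(5 + 15/8))² = (-55/8)² = 3025/64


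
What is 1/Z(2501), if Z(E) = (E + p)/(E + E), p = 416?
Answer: 5002/2917 ≈ 1.7148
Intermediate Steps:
Z(E) = (416 + E)/(2*E) (Z(E) = (E + 416)/(E + E) = (416 + E)/((2*E)) = (416 + E)*(1/(2*E)) = (416 + E)/(2*E))
1/Z(2501) = 1/((½)*(416 + 2501)/2501) = 1/((½)*(1/2501)*2917) = 1/(2917/5002) = 5002/2917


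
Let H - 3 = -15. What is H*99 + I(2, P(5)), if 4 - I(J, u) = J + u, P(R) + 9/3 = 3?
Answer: -1186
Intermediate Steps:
H = -12 (H = 3 - 15 = -12)
P(R) = 0 (P(R) = -3 + 3 = 0)
I(J, u) = 4 - J - u (I(J, u) = 4 - (J + u) = 4 + (-J - u) = 4 - J - u)
H*99 + I(2, P(5)) = -12*99 + (4 - 1*2 - 1*0) = -1188 + (4 - 2 + 0) = -1188 + 2 = -1186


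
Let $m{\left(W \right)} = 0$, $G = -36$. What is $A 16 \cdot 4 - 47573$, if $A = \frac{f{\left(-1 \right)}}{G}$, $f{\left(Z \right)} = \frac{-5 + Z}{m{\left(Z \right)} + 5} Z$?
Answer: $- \frac{713627}{15} \approx -47575.0$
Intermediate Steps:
$f{\left(Z \right)} = Z \left(-1 + \frac{Z}{5}\right)$ ($f{\left(Z \right)} = \frac{-5 + Z}{0 + 5} Z = \frac{-5 + Z}{5} Z = \left(-5 + Z\right) \frac{1}{5} Z = \left(-1 + \frac{Z}{5}\right) Z = Z \left(-1 + \frac{Z}{5}\right)$)
$A = - \frac{1}{30}$ ($A = \frac{\frac{1}{5} \left(-1\right) \left(-5 - 1\right)}{-36} = \frac{1}{5} \left(-1\right) \left(-6\right) \left(- \frac{1}{36}\right) = \frac{6}{5} \left(- \frac{1}{36}\right) = - \frac{1}{30} \approx -0.033333$)
$A 16 \cdot 4 - 47573 = \left(- \frac{1}{30}\right) 16 \cdot 4 - 47573 = \left(- \frac{8}{15}\right) 4 - 47573 = - \frac{32}{15} - 47573 = - \frac{713627}{15}$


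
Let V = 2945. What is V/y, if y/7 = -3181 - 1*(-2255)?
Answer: -2945/6482 ≈ -0.45434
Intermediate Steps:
y = -6482 (y = 7*(-3181 - 1*(-2255)) = 7*(-3181 + 2255) = 7*(-926) = -6482)
V/y = 2945/(-6482) = 2945*(-1/6482) = -2945/6482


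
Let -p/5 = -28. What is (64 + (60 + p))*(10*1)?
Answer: 2640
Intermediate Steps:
p = 140 (p = -5*(-28) = 140)
(64 + (60 + p))*(10*1) = (64 + (60 + 140))*(10*1) = (64 + 200)*10 = 264*10 = 2640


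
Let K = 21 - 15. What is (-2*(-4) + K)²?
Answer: 196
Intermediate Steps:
K = 6
(-2*(-4) + K)² = (-2*(-4) + 6)² = (8 + 6)² = 14² = 196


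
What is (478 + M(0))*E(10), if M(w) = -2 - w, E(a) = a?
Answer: 4760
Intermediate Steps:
(478 + M(0))*E(10) = (478 + (-2 - 1*0))*10 = (478 + (-2 + 0))*10 = (478 - 2)*10 = 476*10 = 4760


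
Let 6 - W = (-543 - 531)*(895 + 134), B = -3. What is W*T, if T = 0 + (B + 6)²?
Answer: 9946368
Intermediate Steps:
W = 1105152 (W = 6 - (-543 - 531)*(895 + 134) = 6 - (-1074)*1029 = 6 - 1*(-1105146) = 6 + 1105146 = 1105152)
T = 9 (T = 0 + (-3 + 6)² = 0 + 3² = 0 + 9 = 9)
W*T = 1105152*9 = 9946368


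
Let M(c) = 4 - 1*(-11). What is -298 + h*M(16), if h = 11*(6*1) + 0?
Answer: 692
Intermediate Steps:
h = 66 (h = 11*6 + 0 = 66 + 0 = 66)
M(c) = 15 (M(c) = 4 + 11 = 15)
-298 + h*M(16) = -298 + 66*15 = -298 + 990 = 692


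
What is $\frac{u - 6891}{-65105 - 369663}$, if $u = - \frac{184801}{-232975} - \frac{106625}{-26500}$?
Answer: $\frac{340113408213}{21473495857600} \approx 0.015839$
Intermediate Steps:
$u = \frac{237905487}{49390700}$ ($u = \left(-184801\right) \left(- \frac{1}{232975}\right) - - \frac{853}{212} = \frac{184801}{232975} + \frac{853}{212} = \frac{237905487}{49390700} \approx 4.8168$)
$\frac{u - 6891}{-65105 - 369663} = \frac{\frac{237905487}{49390700} - 6891}{-65105 - 369663} = - \frac{340113408213}{49390700 \left(-434768\right)} = \left(- \frac{340113408213}{49390700}\right) \left(- \frac{1}{434768}\right) = \frac{340113408213}{21473495857600}$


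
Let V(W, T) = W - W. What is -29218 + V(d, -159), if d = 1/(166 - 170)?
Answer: -29218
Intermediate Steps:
d = -1/4 (d = 1/(-4) = -1/4 ≈ -0.25000)
V(W, T) = 0
-29218 + V(d, -159) = -29218 + 0 = -29218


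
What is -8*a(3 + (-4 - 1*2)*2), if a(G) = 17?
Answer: -136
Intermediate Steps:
-8*a(3 + (-4 - 1*2)*2) = -8*17 = -136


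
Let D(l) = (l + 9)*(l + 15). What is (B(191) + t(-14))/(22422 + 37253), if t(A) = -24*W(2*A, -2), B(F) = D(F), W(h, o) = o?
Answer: 41248/59675 ≈ 0.69121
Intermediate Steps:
D(l) = (9 + l)*(15 + l)
B(F) = 135 + F² + 24*F
t(A) = 48 (t(A) = -24*(-2) = 48)
(B(191) + t(-14))/(22422 + 37253) = ((135 + 191² + 24*191) + 48)/(22422 + 37253) = ((135 + 36481 + 4584) + 48)/59675 = (41200 + 48)*(1/59675) = 41248*(1/59675) = 41248/59675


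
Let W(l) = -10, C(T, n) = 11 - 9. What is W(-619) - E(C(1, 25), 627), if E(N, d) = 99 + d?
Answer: -736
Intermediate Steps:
C(T, n) = 2
W(-619) - E(C(1, 25), 627) = -10 - (99 + 627) = -10 - 1*726 = -10 - 726 = -736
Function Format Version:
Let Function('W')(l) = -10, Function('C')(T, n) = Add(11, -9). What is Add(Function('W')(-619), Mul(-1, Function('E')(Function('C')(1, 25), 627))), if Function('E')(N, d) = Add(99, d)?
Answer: -736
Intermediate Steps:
Function('C')(T, n) = 2
Add(Function('W')(-619), Mul(-1, Function('E')(Function('C')(1, 25), 627))) = Add(-10, Mul(-1, Add(99, 627))) = Add(-10, Mul(-1, 726)) = Add(-10, -726) = -736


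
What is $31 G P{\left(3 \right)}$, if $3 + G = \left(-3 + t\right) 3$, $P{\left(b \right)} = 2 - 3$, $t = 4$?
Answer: $0$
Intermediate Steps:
$P{\left(b \right)} = -1$
$G = 0$ ($G = -3 + \left(-3 + 4\right) 3 = -3 + 1 \cdot 3 = -3 + 3 = 0$)
$31 G P{\left(3 \right)} = 31 \cdot 0 \left(-1\right) = 0 \left(-1\right) = 0$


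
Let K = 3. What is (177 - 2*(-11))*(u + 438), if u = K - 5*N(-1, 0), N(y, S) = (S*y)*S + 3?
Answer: 84774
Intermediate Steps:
N(y, S) = 3 + y*S² (N(y, S) = y*S² + 3 = 3 + y*S²)
u = -12 (u = 3 - 5*(3 - 1*0²) = 3 - 5*(3 - 1*0) = 3 - 5*(3 + 0) = 3 - 5*3 = 3 - 15 = -12)
(177 - 2*(-11))*(u + 438) = (177 - 2*(-11))*(-12 + 438) = (177 + 22)*426 = 199*426 = 84774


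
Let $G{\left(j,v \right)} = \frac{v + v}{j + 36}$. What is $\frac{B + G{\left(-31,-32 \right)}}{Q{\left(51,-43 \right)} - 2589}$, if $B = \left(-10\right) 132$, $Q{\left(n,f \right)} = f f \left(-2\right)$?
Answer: $\frac{6664}{31435} \approx 0.21199$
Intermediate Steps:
$Q{\left(n,f \right)} = - 2 f^{2}$ ($Q{\left(n,f \right)} = f^{2} \left(-2\right) = - 2 f^{2}$)
$B = -1320$
$G{\left(j,v \right)} = \frac{2 v}{36 + j}$
$\frac{B + G{\left(-31,-32 \right)}}{Q{\left(51,-43 \right)} - 2589} = \frac{-1320 + 2 \left(-32\right) \frac{1}{36 - 31}}{- 2 \left(-43\right)^{2} - 2589} = \frac{-1320 + 2 \left(-32\right) \frac{1}{5}}{\left(-2\right) 1849 - 2589} = \frac{-1320 + 2 \left(-32\right) \frac{1}{5}}{-3698 - 2589} = \frac{-1320 - \frac{64}{5}}{-6287} = \left(- \frac{6664}{5}\right) \left(- \frac{1}{6287}\right) = \frac{6664}{31435}$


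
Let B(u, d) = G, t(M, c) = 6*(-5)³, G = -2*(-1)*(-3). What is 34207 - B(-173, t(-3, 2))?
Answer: 34213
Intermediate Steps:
G = -6 (G = 2*(-3) = -6)
t(M, c) = -750 (t(M, c) = 6*(-125) = -750)
B(u, d) = -6
34207 - B(-173, t(-3, 2)) = 34207 - 1*(-6) = 34207 + 6 = 34213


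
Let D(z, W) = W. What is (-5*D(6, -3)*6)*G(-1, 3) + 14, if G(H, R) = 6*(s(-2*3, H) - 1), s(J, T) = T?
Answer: -1066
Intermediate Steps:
G(H, R) = -6 + 6*H (G(H, R) = 6*(H - 1) = 6*(-1 + H) = -6 + 6*H)
(-5*D(6, -3)*6)*G(-1, 3) + 14 = (-5*(-3)*6)*(-6 + 6*(-1)) + 14 = (15*6)*(-6 - 6) + 14 = 90*(-12) + 14 = -1080 + 14 = -1066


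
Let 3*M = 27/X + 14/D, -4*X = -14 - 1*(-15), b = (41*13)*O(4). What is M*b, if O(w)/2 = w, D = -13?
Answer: -465104/3 ≈ -1.5503e+5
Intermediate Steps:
O(w) = 2*w
b = 4264 (b = (41*13)*(2*4) = 533*8 = 4264)
X = -¼ (X = -(-14 - 1*(-15))/4 = -(-14 + 15)/4 = -¼*1 = -¼ ≈ -0.25000)
M = -1418/39 (M = (27/(-¼) + 14/(-13))/3 = (27*(-4) + 14*(-1/13))/3 = (-108 - 14/13)/3 = (⅓)*(-1418/13) = -1418/39 ≈ -36.359)
M*b = -1418/39*4264 = -465104/3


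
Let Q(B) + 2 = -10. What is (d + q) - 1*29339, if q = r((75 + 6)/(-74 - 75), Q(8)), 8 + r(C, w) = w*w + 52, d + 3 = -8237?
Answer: -37391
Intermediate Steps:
d = -8240 (d = -3 - 8237 = -8240)
Q(B) = -12 (Q(B) = -2 - 10 = -12)
r(C, w) = 44 + w² (r(C, w) = -8 + (w*w + 52) = -8 + (w² + 52) = -8 + (52 + w²) = 44 + w²)
q = 188 (q = 44 + (-12)² = 44 + 144 = 188)
(d + q) - 1*29339 = (-8240 + 188) - 1*29339 = -8052 - 29339 = -37391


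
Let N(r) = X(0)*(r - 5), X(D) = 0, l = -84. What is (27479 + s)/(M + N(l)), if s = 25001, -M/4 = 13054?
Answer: -6560/6527 ≈ -1.0051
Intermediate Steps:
M = -52216 (M = -4*13054 = -52216)
N(r) = 0 (N(r) = 0*(r - 5) = 0*(-5 + r) = 0)
(27479 + s)/(M + N(l)) = (27479 + 25001)/(-52216 + 0) = 52480/(-52216) = 52480*(-1/52216) = -6560/6527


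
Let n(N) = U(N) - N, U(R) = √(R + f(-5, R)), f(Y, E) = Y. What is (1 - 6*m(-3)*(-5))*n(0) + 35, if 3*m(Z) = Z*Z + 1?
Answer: 35 + 101*I*√5 ≈ 35.0 + 225.84*I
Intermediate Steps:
m(Z) = ⅓ + Z²/3 (m(Z) = (Z*Z + 1)/3 = (Z² + 1)/3 = (1 + Z²)/3 = ⅓ + Z²/3)
U(R) = √(-5 + R) (U(R) = √(R - 5) = √(-5 + R))
n(N) = √(-5 + N) - N
(1 - 6*m(-3)*(-5))*n(0) + 35 = (1 - 6*(⅓ + (⅓)*(-3)²)*(-5))*(√(-5 + 0) - 1*0) + 35 = (1 - 6*(⅓ + (⅓)*9)*(-5))*(√(-5) + 0) + 35 = (1 - 6*(⅓ + 3)*(-5))*(I*√5 + 0) + 35 = (1 - 6*(10/3)*(-5))*(I*√5) + 35 = (1 - 20*(-5))*(I*√5) + 35 = (1 - 1*(-100))*(I*√5) + 35 = (1 + 100)*(I*√5) + 35 = 101*(I*√5) + 35 = 101*I*√5 + 35 = 35 + 101*I*√5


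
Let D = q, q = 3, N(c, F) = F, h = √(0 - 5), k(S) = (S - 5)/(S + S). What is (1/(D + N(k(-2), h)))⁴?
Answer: (3 + I*√5)⁻⁴ ≈ -0.0042691 - 0.0027939*I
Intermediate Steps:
k(S) = (-5 + S)/(2*S) (k(S) = (-5 + S)/((2*S)) = (-5 + S)*(1/(2*S)) = (-5 + S)/(2*S))
h = I*√5 (h = √(-5) = I*√5 ≈ 2.2361*I)
D = 3
(1/(D + N(k(-2), h)))⁴ = (1/(3 + I*√5))⁴ = (3 + I*√5)⁻⁴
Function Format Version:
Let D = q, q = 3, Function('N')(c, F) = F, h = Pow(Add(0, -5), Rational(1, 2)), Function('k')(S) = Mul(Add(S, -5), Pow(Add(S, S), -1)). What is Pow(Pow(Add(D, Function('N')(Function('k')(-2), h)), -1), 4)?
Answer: Pow(Add(3, Mul(I, Pow(5, Rational(1, 2)))), -4) ≈ Add(-0.0042691, Mul(-0.0027939, I))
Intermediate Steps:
Function('k')(S) = Mul(Rational(1, 2), Pow(S, -1), Add(-5, S)) (Function('k')(S) = Mul(Add(-5, S), Pow(Mul(2, S), -1)) = Mul(Add(-5, S), Mul(Rational(1, 2), Pow(S, -1))) = Mul(Rational(1, 2), Pow(S, -1), Add(-5, S)))
h = Mul(I, Pow(5, Rational(1, 2))) (h = Pow(-5, Rational(1, 2)) = Mul(I, Pow(5, Rational(1, 2))) ≈ Mul(2.2361, I))
D = 3
Pow(Pow(Add(D, Function('N')(Function('k')(-2), h)), -1), 4) = Pow(Pow(Add(3, Mul(I, Pow(5, Rational(1, 2)))), -1), 4) = Pow(Add(3, Mul(I, Pow(5, Rational(1, 2)))), -4)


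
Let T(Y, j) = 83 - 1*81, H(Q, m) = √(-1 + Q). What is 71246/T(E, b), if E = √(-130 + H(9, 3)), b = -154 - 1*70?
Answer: 35623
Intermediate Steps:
b = -224 (b = -154 - 70 = -224)
E = √(-130 + 2*√2) (E = √(-130 + √(-1 + 9)) = √(-130 + √8) = √(-130 + 2*√2) ≈ 11.277*I)
T(Y, j) = 2 (T(Y, j) = 83 - 81 = 2)
71246/T(E, b) = 71246/2 = 71246*(½) = 35623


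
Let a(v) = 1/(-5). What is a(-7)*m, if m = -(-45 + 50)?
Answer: 1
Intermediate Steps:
a(v) = -1/5
m = -5 (m = -1*5 = -5)
a(-7)*m = -1/5*(-5) = 1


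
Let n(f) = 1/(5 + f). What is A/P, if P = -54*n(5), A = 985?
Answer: -4925/27 ≈ -182.41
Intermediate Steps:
P = -27/5 (P = -54/(5 + 5) = -54/10 = -54*⅒ = -27/5 ≈ -5.4000)
A/P = 985/(-27/5) = 985*(-5/27) = -4925/27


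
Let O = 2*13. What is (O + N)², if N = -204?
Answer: 31684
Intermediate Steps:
O = 26
(O + N)² = (26 - 204)² = (-178)² = 31684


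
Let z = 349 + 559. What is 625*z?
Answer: 567500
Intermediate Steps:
z = 908
625*z = 625*908 = 567500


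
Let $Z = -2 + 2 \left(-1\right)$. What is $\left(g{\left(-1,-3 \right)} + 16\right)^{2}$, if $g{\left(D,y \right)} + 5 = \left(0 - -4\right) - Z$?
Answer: $361$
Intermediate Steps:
$Z = -4$ ($Z = -2 - 2 = -4$)
$g{\left(D,y \right)} = 3$ ($g{\left(D,y \right)} = -5 + \left(\left(0 - -4\right) - -4\right) = -5 + \left(\left(0 + 4\right) + 4\right) = -5 + \left(4 + 4\right) = -5 + 8 = 3$)
$\left(g{\left(-1,-3 \right)} + 16\right)^{2} = \left(3 + 16\right)^{2} = 19^{2} = 361$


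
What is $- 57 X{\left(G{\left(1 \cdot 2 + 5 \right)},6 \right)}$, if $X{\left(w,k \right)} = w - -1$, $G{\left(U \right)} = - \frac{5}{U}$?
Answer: $- \frac{114}{7} \approx -16.286$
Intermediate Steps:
$X{\left(w,k \right)} = 1 + w$ ($X{\left(w,k \right)} = w + 1 = 1 + w$)
$- 57 X{\left(G{\left(1 \cdot 2 + 5 \right)},6 \right)} = - 57 \left(1 - \frac{5}{1 \cdot 2 + 5}\right) = - 57 \left(1 - \frac{5}{2 + 5}\right) = - 57 \left(1 - \frac{5}{7}\right) = \left(-57\right) \frac{2}{7} = - \frac{114}{7}$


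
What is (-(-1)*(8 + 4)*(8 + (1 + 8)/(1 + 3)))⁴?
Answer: 228886641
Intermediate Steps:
(-(-1)*(8 + 4)*(8 + (1 + 8)/(1 + 3)))⁴ = (-(-1)*12*(8 + 9/4))⁴ = (-(-1)*12*(41/4))⁴ = (-(-1)*123)⁴ = (-1*(-123))⁴ = 123⁴ = 228886641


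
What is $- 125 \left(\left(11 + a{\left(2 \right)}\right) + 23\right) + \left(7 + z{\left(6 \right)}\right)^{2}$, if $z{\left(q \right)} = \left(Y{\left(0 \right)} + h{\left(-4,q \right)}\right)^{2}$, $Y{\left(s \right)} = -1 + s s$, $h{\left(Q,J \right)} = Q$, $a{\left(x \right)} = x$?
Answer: $-3476$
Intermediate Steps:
$Y{\left(s \right)} = -1 + s^{2}$
$z{\left(q \right)} = 25$ ($z{\left(q \right)} = \left(\left(-1 + 0^{2}\right) - 4\right)^{2} = \left(\left(-1 + 0\right) - 4\right)^{2} = \left(-1 - 4\right)^{2} = \left(-5\right)^{2} = 25$)
$- 125 \left(\left(11 + a{\left(2 \right)}\right) + 23\right) + \left(7 + z{\left(6 \right)}\right)^{2} = - 125 \left(\left(11 + 2\right) + 23\right) + \left(7 + 25\right)^{2} = - 125 \left(13 + 23\right) + 32^{2} = \left(-125\right) 36 + 1024 = -4500 + 1024 = -3476$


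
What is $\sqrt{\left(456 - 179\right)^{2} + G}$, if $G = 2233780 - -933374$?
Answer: $\sqrt{3243883} \approx 1801.1$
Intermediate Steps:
$G = 3167154$ ($G = 2233780 + 933374 = 3167154$)
$\sqrt{\left(456 - 179\right)^{2} + G} = \sqrt{\left(456 - 179\right)^{2} + 3167154} = \sqrt{277^{2} + 3167154} = \sqrt{76729 + 3167154} = \sqrt{3243883}$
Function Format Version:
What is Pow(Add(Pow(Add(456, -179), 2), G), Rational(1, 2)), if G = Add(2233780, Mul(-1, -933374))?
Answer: Pow(3243883, Rational(1, 2)) ≈ 1801.1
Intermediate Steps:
G = 3167154 (G = Add(2233780, 933374) = 3167154)
Pow(Add(Pow(Add(456, -179), 2), G), Rational(1, 2)) = Pow(Add(Pow(Add(456, -179), 2), 3167154), Rational(1, 2)) = Pow(Add(Pow(277, 2), 3167154), Rational(1, 2)) = Pow(Add(76729, 3167154), Rational(1, 2)) = Pow(3243883, Rational(1, 2))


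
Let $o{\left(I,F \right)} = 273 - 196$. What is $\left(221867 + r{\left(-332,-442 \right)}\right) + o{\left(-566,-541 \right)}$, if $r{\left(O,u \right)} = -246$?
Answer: $221698$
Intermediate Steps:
$o{\left(I,F \right)} = 77$
$\left(221867 + r{\left(-332,-442 \right)}\right) + o{\left(-566,-541 \right)} = \left(221867 - 246\right) + 77 = 221621 + 77 = 221698$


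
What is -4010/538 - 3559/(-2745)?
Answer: -4546354/738405 ≈ -6.1570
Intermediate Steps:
-4010/538 - 3559/(-2745) = -4010*1/538 - 3559*(-1/2745) = -2005/269 + 3559/2745 = -4546354/738405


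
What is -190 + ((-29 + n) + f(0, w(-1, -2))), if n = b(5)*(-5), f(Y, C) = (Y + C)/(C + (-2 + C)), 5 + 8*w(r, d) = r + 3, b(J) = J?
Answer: -5365/22 ≈ -243.86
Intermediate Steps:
w(r, d) = -1/4 + r/8 (w(r, d) = -5/8 + (r + 3)/8 = -5/8 + (3 + r)/8 = -5/8 + (3/8 + r/8) = -1/4 + r/8)
f(Y, C) = (C + Y)/(-2 + 2*C)
n = -25 (n = 5*(-5) = -25)
-190 + ((-29 + n) + f(0, w(-1, -2))) = -190 + ((-29 - 25) + ((-1/4 + (1/8)*(-1)) + 0)/(2*(-1 + (-1/4 + (1/8)*(-1))))) = -190 + (-54 + ((-1/4 - 1/8) + 0)/(2*(-1 + (-1/4 - 1/8)))) = -190 + (-54 + (-3/8 + 0)/(2*(-1 - 3/8))) = -190 + (-54 + (1/2)*(-3/8)/(-11/8)) = -190 + (-54 + (1/2)*(-8/11)*(-3/8)) = -190 + (-54 + 3/22) = -190 - 1185/22 = -5365/22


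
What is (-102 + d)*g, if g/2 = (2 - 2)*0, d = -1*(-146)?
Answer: 0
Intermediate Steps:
d = 146
g = 0 (g = 2*((2 - 2)*0) = 2*(0*0) = 2*0 = 0)
(-102 + d)*g = (-102 + 146)*0 = 44*0 = 0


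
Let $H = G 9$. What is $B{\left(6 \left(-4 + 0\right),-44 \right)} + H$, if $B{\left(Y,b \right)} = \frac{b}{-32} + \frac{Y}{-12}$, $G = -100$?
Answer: $- \frac{7173}{8} \approx -896.63$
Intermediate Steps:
$B{\left(Y,b \right)} = - \frac{Y}{12} - \frac{b}{32}$ ($B{\left(Y,b \right)} = b \left(- \frac{1}{32}\right) + Y \left(- \frac{1}{12}\right) = - \frac{b}{32} - \frac{Y}{12} = - \frac{Y}{12} - \frac{b}{32}$)
$H = -900$ ($H = \left(-100\right) 9 = -900$)
$B{\left(6 \left(-4 + 0\right),-44 \right)} + H = \left(- \frac{6 \left(-4 + 0\right)}{12} - - \frac{11}{8}\right) - 900 = \left(- \frac{6 \left(-4\right)}{12} + \frac{11}{8}\right) - 900 = \left(\left(- \frac{1}{12}\right) \left(-24\right) + \frac{11}{8}\right) - 900 = \left(2 + \frac{11}{8}\right) - 900 = \frac{27}{8} - 900 = - \frac{7173}{8}$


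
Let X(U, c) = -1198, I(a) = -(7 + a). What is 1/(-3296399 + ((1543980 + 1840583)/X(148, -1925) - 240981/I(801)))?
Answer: -483992/1596653760641 ≈ -3.0313e-7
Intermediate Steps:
I(a) = -7 - a
1/(-3296399 + ((1543980 + 1840583)/X(148, -1925) - 240981/I(801))) = 1/(-3296399 + ((1543980 + 1840583)/(-1198) - 240981/(-7 - 1*801))) = 1/(-3296399 + (3384563*(-1/1198) - 240981/(-7 - 801))) = 1/(-3296399 + (-3384563/1198 - 240981/(-808))) = 1/(-3296399 + (-3384563/1198 - 240981*(-1/808))) = 1/(-3296399 + (-3384563/1198 + 240981/808)) = 1/(-3296399 - 1223015833/483992) = 1/(-1596653760641/483992) = -483992/1596653760641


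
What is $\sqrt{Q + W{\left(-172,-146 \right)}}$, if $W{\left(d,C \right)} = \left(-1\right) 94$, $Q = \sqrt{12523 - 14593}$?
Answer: $\sqrt{-94 + 3 i \sqrt{230}} \approx 2.2838 + 9.9607 i$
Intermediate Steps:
$Q = 3 i \sqrt{230}$ ($Q = \sqrt{-2070} = 3 i \sqrt{230} \approx 45.497 i$)
$W{\left(d,C \right)} = -94$
$\sqrt{Q + W{\left(-172,-146 \right)}} = \sqrt{3 i \sqrt{230} - 94} = \sqrt{-94 + 3 i \sqrt{230}}$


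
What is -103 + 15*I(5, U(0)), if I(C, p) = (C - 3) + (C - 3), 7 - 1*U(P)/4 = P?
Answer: -43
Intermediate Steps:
U(P) = 28 - 4*P
I(C, p) = -6 + 2*C (I(C, p) = (-3 + C) + (-3 + C) = -6 + 2*C)
-103 + 15*I(5, U(0)) = -103 + 15*(-6 + 2*5) = -103 + 15*(-6 + 10) = -103 + 15*4 = -103 + 60 = -43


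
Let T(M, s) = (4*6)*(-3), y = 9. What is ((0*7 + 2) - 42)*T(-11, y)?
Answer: 2880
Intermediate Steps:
T(M, s) = -72 (T(M, s) = 24*(-3) = -72)
((0*7 + 2) - 42)*T(-11, y) = ((0*7 + 2) - 42)*(-72) = ((0 + 2) - 42)*(-72) = (2 - 42)*(-72) = -40*(-72) = 2880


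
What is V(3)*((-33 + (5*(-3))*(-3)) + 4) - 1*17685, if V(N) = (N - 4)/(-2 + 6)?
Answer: -17689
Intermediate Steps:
V(N) = -1 + N/4 (V(N) = (-4 + N)/4 = (-4 + N)*(¼) = -1 + N/4)
V(3)*((-33 + (5*(-3))*(-3)) + 4) - 1*17685 = (-1 + (¼)*3)*((-33 + (5*(-3))*(-3)) + 4) - 1*17685 = (-1 + ¾)*((-33 - 15*(-3)) + 4) - 17685 = -((-33 + 45) + 4)/4 - 17685 = -(12 + 4)/4 - 17685 = -¼*16 - 17685 = -4 - 17685 = -17689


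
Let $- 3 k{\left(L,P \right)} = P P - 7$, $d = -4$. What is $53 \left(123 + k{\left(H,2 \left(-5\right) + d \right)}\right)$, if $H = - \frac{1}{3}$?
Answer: $3180$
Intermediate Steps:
$H = - \frac{1}{3}$ ($H = \left(-1\right) \frac{1}{3} = - \frac{1}{3} \approx -0.33333$)
$k{\left(L,P \right)} = \frac{7}{3} - \frac{P^{2}}{3}$ ($k{\left(L,P \right)} = - \frac{P P - 7}{3} = - \frac{P^{2} - 7}{3} = - \frac{-7 + P^{2}}{3} = \frac{7}{3} - \frac{P^{2}}{3}$)
$53 \left(123 + k{\left(H,2 \left(-5\right) + d \right)}\right) = 53 \left(123 + \left(\frac{7}{3} - \frac{\left(2 \left(-5\right) - 4\right)^{2}}{3}\right)\right) = 53 \left(123 + \left(\frac{7}{3} - \frac{\left(-10 - 4\right)^{2}}{3}\right)\right) = 53 \left(123 + \left(\frac{7}{3} - \frac{\left(-14\right)^{2}}{3}\right)\right) = 53 \left(123 + \left(\frac{7}{3} - \frac{196}{3}\right)\right) = 53 \left(123 - 63\right) = 53 \cdot 60 = 3180$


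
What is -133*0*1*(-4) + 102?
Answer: 102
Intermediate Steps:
-133*0*1*(-4) + 102 = -0*(-4) + 102 = -133*0 + 102 = 0 + 102 = 102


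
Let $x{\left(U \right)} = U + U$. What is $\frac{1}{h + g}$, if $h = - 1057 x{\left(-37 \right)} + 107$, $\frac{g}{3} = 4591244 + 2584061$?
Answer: $\frac{1}{21604240} \approx 4.6287 \cdot 10^{-8}$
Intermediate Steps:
$x{\left(U \right)} = 2 U$
$g = 21525915$ ($g = 3 \left(4591244 + 2584061\right) = 3 \cdot 7175305 = 21525915$)
$h = 78325$ ($h = - 1057 \cdot 2 \left(-37\right) + 107 = \left(-1057\right) \left(-74\right) + 107 = 78218 + 107 = 78325$)
$\frac{1}{h + g} = \frac{1}{78325 + 21525915} = \frac{1}{21604240}$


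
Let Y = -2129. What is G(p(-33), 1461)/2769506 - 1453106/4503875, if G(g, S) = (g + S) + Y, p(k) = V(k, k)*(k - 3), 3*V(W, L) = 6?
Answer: -2013859326568/6236754417875 ≈ -0.32290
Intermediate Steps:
V(W, L) = 2 (V(W, L) = (⅓)*6 = 2)
p(k) = -6 + 2*k (p(k) = 2*(k - 3) = 2*(-3 + k) = -6 + 2*k)
G(g, S) = -2129 + S + g (G(g, S) = (g + S) - 2129 = (S + g) - 2129 = -2129 + S + g)
G(p(-33), 1461)/2769506 - 1453106/4503875 = (-2129 + 1461 + (-6 + 2*(-33)))/2769506 - 1453106/4503875 = (-2129 + 1461 + (-6 - 66))*(1/2769506) - 1453106*1/4503875 = (-2129 + 1461 - 72)*(1/2769506) - 1453106/4503875 = -740*1/2769506 - 1453106/4503875 = -370/1384753 - 1453106/4503875 = -2013859326568/6236754417875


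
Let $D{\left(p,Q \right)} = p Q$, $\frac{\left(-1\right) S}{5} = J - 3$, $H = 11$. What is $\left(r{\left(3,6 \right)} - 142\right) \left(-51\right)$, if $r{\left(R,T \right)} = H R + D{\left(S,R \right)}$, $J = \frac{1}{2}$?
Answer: $\frac{7293}{2} \approx 3646.5$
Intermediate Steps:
$J = \frac{1}{2} \approx 0.5$
$S = \frac{25}{2}$ ($S = - 5 \left(\frac{1}{2} - 3\right) = \left(-5\right) \left(- \frac{5}{2}\right) = \frac{25}{2} \approx 12.5$)
$D{\left(p,Q \right)} = Q p$
$r{\left(R,T \right)} = \frac{47 R}{2}$ ($r{\left(R,T \right)} = 11 R + R \frac{25}{2} = 11 R + \frac{25 R}{2} = \frac{47 R}{2}$)
$\left(r{\left(3,6 \right)} - 142\right) \left(-51\right) = \left(\frac{47}{2} \cdot 3 - 142\right) \left(-51\right) = \left(\frac{141}{2} - 142\right) \left(-51\right) = \left(- \frac{143}{2}\right) \left(-51\right) = \frac{7293}{2}$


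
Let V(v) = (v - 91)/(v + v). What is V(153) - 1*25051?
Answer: -3832772/153 ≈ -25051.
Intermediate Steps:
V(v) = (-91 + v)/(2*v) (V(v) = (-91 + v)/((2*v)) = (-91 + v)*(1/(2*v)) = (-91 + v)/(2*v))
V(153) - 1*25051 = (½)*(-91 + 153)/153 - 1*25051 = (½)*(1/153)*62 - 25051 = 31/153 - 25051 = -3832772/153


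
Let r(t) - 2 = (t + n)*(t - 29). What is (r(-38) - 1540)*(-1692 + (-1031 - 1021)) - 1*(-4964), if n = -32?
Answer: -11796124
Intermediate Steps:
r(t) = 2 + (-32 + t)*(-29 + t) (r(t) = 2 + (t - 32)*(t - 29) = 2 + (-32 + t)*(-29 + t))
(r(-38) - 1540)*(-1692 + (-1031 - 1021)) - 1*(-4964) = ((930 + (-38)² - 61*(-38)) - 1540)*(-1692 + (-1031 - 1021)) - 1*(-4964) = ((930 + 1444 + 2318) - 1540)*(-1692 - 2052) + 4964 = (4692 - 1540)*(-3744) + 4964 = 3152*(-3744) + 4964 = -11801088 + 4964 = -11796124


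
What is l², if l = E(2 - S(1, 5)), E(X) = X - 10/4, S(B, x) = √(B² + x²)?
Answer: 105/4 + √26 ≈ 31.349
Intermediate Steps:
E(X) = -5/2 + X (E(X) = X - 10*¼ = X - 5/2 = -5/2 + X)
l = -½ - √26 (l = -5/2 + (2 - √(1² + 5²)) = -5/2 + (2 - √(1 + 25)) = -5/2 + (2 - √26) = -½ - √26 ≈ -5.5990)
l² = (-½ - √26)²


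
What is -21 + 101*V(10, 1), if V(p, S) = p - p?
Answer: -21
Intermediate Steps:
V(p, S) = 0
-21 + 101*V(10, 1) = -21 + 101*0 = -21 + 0 = -21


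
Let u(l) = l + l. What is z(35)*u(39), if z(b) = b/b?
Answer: 78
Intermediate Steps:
u(l) = 2*l
z(b) = 1
z(35)*u(39) = 1*(2*39) = 1*78 = 78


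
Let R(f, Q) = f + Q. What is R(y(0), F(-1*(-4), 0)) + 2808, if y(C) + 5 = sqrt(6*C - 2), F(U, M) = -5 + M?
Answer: 2798 + I*sqrt(2) ≈ 2798.0 + 1.4142*I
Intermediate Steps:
y(C) = -5 + sqrt(-2 + 6*C) (y(C) = -5 + sqrt(6*C - 2) = -5 + sqrt(-2 + 6*C))
R(f, Q) = Q + f
R(y(0), F(-1*(-4), 0)) + 2808 = ((-5 + 0) + (-5 + sqrt(-2 + 6*0))) + 2808 = (-5 + (-5 + sqrt(-2 + 0))) + 2808 = (-5 + (-5 + sqrt(-2))) + 2808 = (-5 + (-5 + I*sqrt(2))) + 2808 = (-10 + I*sqrt(2)) + 2808 = 2798 + I*sqrt(2)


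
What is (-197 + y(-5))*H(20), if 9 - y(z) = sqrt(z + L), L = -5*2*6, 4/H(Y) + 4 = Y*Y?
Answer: -188/99 - I*sqrt(65)/99 ≈ -1.899 - 0.081437*I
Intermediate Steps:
H(Y) = 4/(-4 + Y**2) (H(Y) = 4/(-4 + Y*Y) = 4/(-4 + Y**2))
L = -60 (L = -10*6 = -60)
y(z) = 9 - sqrt(-60 + z) (y(z) = 9 - sqrt(z - 60) = 9 - sqrt(-60 + z))
(-197 + y(-5))*H(20) = (-197 + (9 - sqrt(-60 - 5)))*(4/(-4 + 20**2)) = (-197 + (9 - sqrt(-65)))*(4/(-4 + 400)) = (-197 + (9 - I*sqrt(65)))*(4/396) = (-197 + (9 - I*sqrt(65)))*(4*(1/396)) = (-188 - I*sqrt(65))*(1/99) = -188/99 - I*sqrt(65)/99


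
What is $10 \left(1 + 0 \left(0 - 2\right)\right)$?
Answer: $10$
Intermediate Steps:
$10 \left(1 + 0 \left(0 - 2\right)\right) = 10 \left(1 + 0 \left(-2\right)\right) = 10 \left(1 + 0\right) = 10 \cdot 1 = 10$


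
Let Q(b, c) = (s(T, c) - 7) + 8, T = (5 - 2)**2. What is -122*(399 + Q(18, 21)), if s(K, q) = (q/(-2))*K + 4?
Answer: -37759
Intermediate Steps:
T = 9 (T = 3**2 = 9)
s(K, q) = 4 - K*q/2 (s(K, q) = (q*(-1/2))*K + 4 = (-q/2)*K + 4 = -K*q/2 + 4 = 4 - K*q/2)
Q(b, c) = 5 - 9*c/2 (Q(b, c) = ((4 - 1/2*9*c) - 7) + 8 = ((4 - 9*c/2) - 7) + 8 = (-3 - 9*c/2) + 8 = 5 - 9*c/2)
-122*(399 + Q(18, 21)) = -122*(399 + (5 - 9/2*21)) = -122*(399 + (5 - 189/2)) = -122*(399 - 179/2) = -122*619/2 = -37759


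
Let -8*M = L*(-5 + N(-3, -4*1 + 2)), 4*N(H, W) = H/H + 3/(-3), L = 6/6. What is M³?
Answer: 125/512 ≈ 0.24414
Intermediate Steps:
L = 1 (L = 6*(⅙) = 1)
N(H, W) = 0 (N(H, W) = (H/H + 3/(-3))/4 = (1 + 3*(-⅓))/4 = (1 - 1)/4 = (¼)*0 = 0)
M = 5/8 (M = -(-5 + 0)/8 = -(-5)/8 = -⅛*(-5) = 5/8 ≈ 0.62500)
M³ = (5/8)³ = 125/512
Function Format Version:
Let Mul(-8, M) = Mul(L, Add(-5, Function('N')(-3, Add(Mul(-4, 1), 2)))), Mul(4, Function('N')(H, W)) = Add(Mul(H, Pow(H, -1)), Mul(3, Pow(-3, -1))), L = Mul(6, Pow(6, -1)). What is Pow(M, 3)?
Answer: Rational(125, 512) ≈ 0.24414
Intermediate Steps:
L = 1 (L = Mul(6, Rational(1, 6)) = 1)
Function('N')(H, W) = 0 (Function('N')(H, W) = Mul(Rational(1, 4), Add(Mul(H, Pow(H, -1)), Mul(3, Pow(-3, -1)))) = Mul(Rational(1, 4), Add(1, Mul(3, Rational(-1, 3)))) = Mul(Rational(1, 4), Add(1, -1)) = Mul(Rational(1, 4), 0) = 0)
M = Rational(5, 8) (M = Mul(Rational(-1, 8), Mul(1, Add(-5, 0))) = Mul(Rational(-1, 8), Mul(1, -5)) = Mul(Rational(-1, 8), -5) = Rational(5, 8) ≈ 0.62500)
Pow(M, 3) = Pow(Rational(5, 8), 3) = Rational(125, 512)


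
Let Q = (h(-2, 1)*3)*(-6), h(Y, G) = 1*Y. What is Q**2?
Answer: 1296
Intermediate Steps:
h(Y, G) = Y
Q = 36 (Q = -2*3*(-6) = -6*(-6) = 36)
Q**2 = 36**2 = 1296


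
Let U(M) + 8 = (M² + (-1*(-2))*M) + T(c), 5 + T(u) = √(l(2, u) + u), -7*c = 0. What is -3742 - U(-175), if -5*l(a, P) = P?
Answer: -34004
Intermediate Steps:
l(a, P) = -P/5
c = 0 (c = -⅐*0 = 0)
T(u) = -5 + 2*√5*√u/5 (T(u) = -5 + √(-u/5 + u) = -5 + √(4*u/5) = -5 + 2*√5*√u/5)
U(M) = -13 + M² + 2*M (U(M) = -8 + ((M² + (-1*(-2))*M) + (-5 + 2*√5*√0/5)) = -8 + ((M² + 2*M) + (-5 + (⅖)*√5*0)) = -8 + ((M² + 2*M) + (-5 + 0)) = -8 + ((M² + 2*M) - 5) = -8 + (-5 + M² + 2*M) = -13 + M² + 2*M)
-3742 - U(-175) = -3742 - (-13 + (-175)² + 2*(-175)) = -3742 - (-13 + 30625 - 350) = -3742 - 1*30262 = -3742 - 30262 = -34004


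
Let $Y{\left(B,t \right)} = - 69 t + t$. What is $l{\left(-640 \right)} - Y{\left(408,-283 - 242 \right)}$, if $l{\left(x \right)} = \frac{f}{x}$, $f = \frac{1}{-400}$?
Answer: $- \frac{9139199999}{256000} \approx -35700.0$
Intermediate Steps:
$f = - \frac{1}{400} \approx -0.0025$
$Y{\left(B,t \right)} = - 68 t$
$l{\left(x \right)} = - \frac{1}{400 x}$
$l{\left(-640 \right)} - Y{\left(408,-283 - 242 \right)} = - \frac{1}{400 \left(-640\right)} - - 68 \left(-283 - 242\right) = \left(- \frac{1}{400}\right) \left(- \frac{1}{640}\right) - \left(-68\right) \left(-525\right) = \frac{1}{256000} - 35700 = - \frac{9139199999}{256000}$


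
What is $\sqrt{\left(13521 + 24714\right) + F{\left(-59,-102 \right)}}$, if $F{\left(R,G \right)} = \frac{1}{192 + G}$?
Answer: $\frac{\sqrt{34411510}}{30} \approx 195.54$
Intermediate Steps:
$\sqrt{\left(13521 + 24714\right) + F{\left(-59,-102 \right)}} = \sqrt{\left(13521 + 24714\right) + \frac{1}{192 - 102}} = \sqrt{38235 + \frac{1}{90}} = \sqrt{\frac{3441151}{90}} = \frac{\sqrt{34411510}}{30}$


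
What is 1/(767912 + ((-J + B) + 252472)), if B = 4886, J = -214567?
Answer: 1/1239837 ≈ 8.0656e-7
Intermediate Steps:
1/(767912 + ((-J + B) + 252472)) = 1/(767912 + ((-1*(-214567) + 4886) + 252472)) = 1/(767912 + ((214567 + 4886) + 252472)) = 1/(767912 + (219453 + 252472)) = 1/(767912 + 471925) = 1/1239837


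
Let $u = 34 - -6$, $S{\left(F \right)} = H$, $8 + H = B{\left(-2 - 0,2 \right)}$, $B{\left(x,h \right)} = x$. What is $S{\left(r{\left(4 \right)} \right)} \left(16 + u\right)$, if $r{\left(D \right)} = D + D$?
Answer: $-560$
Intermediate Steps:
$r{\left(D \right)} = 2 D$
$H = -10$ ($H = -8 - 2 = -10$)
$S{\left(F \right)} = -10$
$u = 40$ ($u = 34 + 6 = 40$)
$S{\left(r{\left(4 \right)} \right)} \left(16 + u\right) = - 10 \left(16 + 40\right) = \left(-10\right) 56 = -560$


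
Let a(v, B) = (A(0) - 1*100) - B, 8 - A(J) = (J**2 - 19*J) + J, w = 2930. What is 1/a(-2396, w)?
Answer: -1/3022 ≈ -0.00033091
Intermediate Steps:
A(J) = 8 - J**2 + 18*J (A(J) = 8 - ((J**2 - 19*J) + J) = 8 - (J**2 - 18*J) = 8 + (-J**2 + 18*J) = 8 - J**2 + 18*J)
a(v, B) = -92 - B (a(v, B) = ((8 - 1*0**2 + 18*0) - 1*100) - B = ((8 - 1*0 + 0) - 100) - B = ((8 + 0 + 0) - 100) - B = (8 - 100) - B = -92 - B)
1/a(-2396, w) = 1/(-92 - 1*2930) = 1/(-92 - 2930) = 1/(-3022) = -1/3022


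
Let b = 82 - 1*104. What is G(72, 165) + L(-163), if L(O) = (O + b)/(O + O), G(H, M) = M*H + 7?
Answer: 3875347/326 ≈ 11888.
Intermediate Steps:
b = -22 (b = 82 - 104 = -22)
G(H, M) = 7 + H*M (G(H, M) = H*M + 7 = 7 + H*M)
L(O) = (-22 + O)/(2*O) (L(O) = (O - 22)/(O + O) = (-22 + O)/((2*O)) = (-22 + O)*(1/(2*O)) = (-22 + O)/(2*O))
G(72, 165) + L(-163) = (7 + 72*165) + (½)*(-22 - 163)/(-163) = (7 + 11880) + (½)*(-1/163)*(-185) = 11887 + 185/326 = 3875347/326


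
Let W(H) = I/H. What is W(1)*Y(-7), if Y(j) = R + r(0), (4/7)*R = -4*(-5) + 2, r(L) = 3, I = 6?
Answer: 249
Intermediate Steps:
R = 77/2 (R = 7*(-4*(-5) + 2)/4 = 7*(20 + 2)/4 = (7/4)*22 = 77/2 ≈ 38.500)
W(H) = 6/H
Y(j) = 83/2 (Y(j) = 77/2 + 3 = 83/2)
W(1)*Y(-7) = (6/1)*(83/2) = (6*1)*(83/2) = 6*(83/2) = 249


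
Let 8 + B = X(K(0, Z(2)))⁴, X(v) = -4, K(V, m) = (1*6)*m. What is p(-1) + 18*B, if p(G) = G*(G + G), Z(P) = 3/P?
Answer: 4466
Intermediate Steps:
K(V, m) = 6*m
B = 248 (B = -8 + (-4)⁴ = -8 + 256 = 248)
p(G) = 2*G² (p(G) = G*(2*G) = 2*G²)
p(-1) + 18*B = 2*(-1)² + 18*248 = 2*1 + 4464 = 2 + 4464 = 4466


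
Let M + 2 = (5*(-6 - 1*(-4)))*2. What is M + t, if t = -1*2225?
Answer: -2247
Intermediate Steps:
t = -2225
M = -22 (M = -2 + (5*(-6 - 1*(-4)))*2 = -2 + (5*(-6 + 4))*2 = -2 + (5*(-2))*2 = -2 - 10*2 = -2 - 20 = -22)
M + t = -22 - 2225 = -2247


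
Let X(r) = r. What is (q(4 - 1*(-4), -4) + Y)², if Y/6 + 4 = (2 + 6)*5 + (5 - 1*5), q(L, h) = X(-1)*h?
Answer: 48400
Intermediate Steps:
q(L, h) = -h
Y = 216 (Y = -24 + 6*((2 + 6)*5 + (5 - 1*5)) = -24 + 6*(8*5 + (5 - 5)) = -24 + 6*(40 + 0) = -24 + 6*40 = -24 + 240 = 216)
(q(4 - 1*(-4), -4) + Y)² = (-1*(-4) + 216)² = (4 + 216)² = 220² = 48400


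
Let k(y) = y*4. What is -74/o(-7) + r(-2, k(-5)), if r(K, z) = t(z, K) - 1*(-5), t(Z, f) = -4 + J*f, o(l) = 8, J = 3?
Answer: -57/4 ≈ -14.250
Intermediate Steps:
k(y) = 4*y
t(Z, f) = -4 + 3*f
r(K, z) = 1 + 3*K (r(K, z) = (-4 + 3*K) - 1*(-5) = (-4 + 3*K) + 5 = 1 + 3*K)
-74/o(-7) + r(-2, k(-5)) = -74/8 + (1 + 3*(-2)) = -74/8 + (1 - 6) = -37*¼ - 5 = -37/4 - 5 = -57/4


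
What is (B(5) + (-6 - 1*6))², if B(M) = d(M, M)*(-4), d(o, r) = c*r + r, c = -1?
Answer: 144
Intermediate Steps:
d(o, r) = 0 (d(o, r) = -r + r = 0)
B(M) = 0 (B(M) = 0*(-4) = 0)
(B(5) + (-6 - 1*6))² = (0 + (-6 - 1*6))² = (0 + (-6 - 6))² = (0 - 12)² = (-12)² = 144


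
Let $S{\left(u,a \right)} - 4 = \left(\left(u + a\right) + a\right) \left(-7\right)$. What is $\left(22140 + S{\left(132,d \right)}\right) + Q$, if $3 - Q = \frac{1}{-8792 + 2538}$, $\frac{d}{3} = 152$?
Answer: $\frac{92803107}{6254} \approx 14839.0$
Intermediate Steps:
$d = 456$ ($d = 3 \cdot 152 = 456$)
$Q = \frac{18763}{6254}$ ($Q = 3 - \frac{1}{-8792 + 2538} = 3 - \frac{1}{-6254} = 3 - - \frac{1}{6254} = 3 + \frac{1}{6254} = \frac{18763}{6254} \approx 3.0002$)
$S{\left(u,a \right)} = 4 - 14 a - 7 u$ ($S{\left(u,a \right)} = 4 + \left(\left(u + a\right) + a\right) \left(-7\right) = 4 + \left(\left(a + u\right) + a\right) \left(-7\right) = 4 + \left(u + 2 a\right) \left(-7\right) = 4 - \left(7 u + 14 a\right) = 4 - 14 a - 7 u$)
$\left(22140 + S{\left(132,d \right)}\right) + Q = \left(22140 - 7304\right) + \frac{18763}{6254} = 14836 + \frac{18763}{6254} = \frac{92803107}{6254}$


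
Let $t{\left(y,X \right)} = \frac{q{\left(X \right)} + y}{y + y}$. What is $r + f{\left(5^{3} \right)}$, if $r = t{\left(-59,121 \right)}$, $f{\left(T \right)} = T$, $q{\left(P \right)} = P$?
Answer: $\frac{7344}{59} \approx 124.47$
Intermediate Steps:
$t{\left(y,X \right)} = \frac{X + y}{2 y}$ ($t{\left(y,X \right)} = \frac{X + y}{y + y} = \frac{X + y}{2 y}$)
$r = - \frac{31}{59}$ ($r = \frac{121 - 59}{2 \left(-59\right)} = \frac{1}{2} \left(- \frac{1}{59}\right) 62 = - \frac{31}{59} \approx -0.52542$)
$r + f{\left(5^{3} \right)} = - \frac{31}{59} + 5^{3} = - \frac{31}{59} + 125 = \frac{7344}{59}$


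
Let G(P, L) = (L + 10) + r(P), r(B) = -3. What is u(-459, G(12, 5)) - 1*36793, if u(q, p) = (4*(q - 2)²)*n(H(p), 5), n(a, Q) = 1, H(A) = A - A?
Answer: 813291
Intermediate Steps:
H(A) = 0
G(P, L) = 7 + L (G(P, L) = (L + 10) - 3 = (10 + L) - 3 = 7 + L)
u(q, p) = 4*(-2 + q)² (u(q, p) = (4*(q - 2)²)*1 = (4*(-2 + q)²)*1 = 4*(-2 + q)²)
u(-459, G(12, 5)) - 1*36793 = 4*(-2 - 459)² - 1*36793 = 4*(-461)² - 36793 = 4*212521 - 36793 = 850084 - 36793 = 813291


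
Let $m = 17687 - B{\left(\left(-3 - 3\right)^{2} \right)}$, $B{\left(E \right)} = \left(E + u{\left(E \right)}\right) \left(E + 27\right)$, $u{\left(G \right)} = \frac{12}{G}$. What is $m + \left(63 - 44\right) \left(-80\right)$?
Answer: $13878$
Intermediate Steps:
$B{\left(E \right)} = \left(27 + E\right) \left(E + \frac{12}{E}\right)$ ($B{\left(E \right)} = \left(E + \frac{12}{E}\right) \left(E + 27\right) = \left(E + \frac{12}{E}\right) \left(27 + E\right) = \left(27 + E\right) \left(E + \frac{12}{E}\right)$)
$m = 15398$ ($m = 17687 - \left(12 + \left(\left(-3 - 3\right)^{2}\right)^{2} + 27 \left(-3 - 3\right)^{2} + \frac{324}{\left(-3 - 3\right)^{2}}\right) = 17687 - \left(12 + \left(\left(-6\right)^{2}\right)^{2} + 27 \left(-6\right)^{2} + \frac{324}{\left(-6\right)^{2}}\right) = 17687 - \left(12 + 36^{2} + 27 \cdot 36 + \frac{324}{36}\right) = 17687 - \left(12 + 1296 + 972 + 324 \cdot \frac{1}{36}\right) = 17687 - \left(12 + 1296 + 972 + 9\right) = 17687 - 2289 = 15398$)
$m + \left(63 - 44\right) \left(-80\right) = 15398 + \left(63 - 44\right) \left(-80\right) = 15398 + 19 \left(-80\right) = 15398 - 1520 = 13878$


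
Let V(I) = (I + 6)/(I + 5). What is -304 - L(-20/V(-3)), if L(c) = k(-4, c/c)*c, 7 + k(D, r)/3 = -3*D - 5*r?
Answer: -304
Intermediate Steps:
V(I) = (6 + I)/(5 + I)
k(D, r) = -21 - 15*r - 9*D (k(D, r) = -21 + 3*(-3*D - 5*r) = -21 + 3*(-5*r - 3*D) = -21 + (-15*r - 9*D) = -21 - 15*r - 9*D)
L(c) = 0 (L(c) = (-21 - 15*c/c - 9*(-4))*c = (-21 - 15*1 + 36)*c = (-21 - 15 + 36)*c = 0*c = 0)
-304 - L(-20/V(-3)) = -304 - 1*0 = -304 + 0 = -304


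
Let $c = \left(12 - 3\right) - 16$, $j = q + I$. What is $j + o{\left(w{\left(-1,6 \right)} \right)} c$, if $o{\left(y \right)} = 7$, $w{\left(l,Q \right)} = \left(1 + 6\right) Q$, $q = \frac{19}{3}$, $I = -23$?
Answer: $- \frac{197}{3} \approx -65.667$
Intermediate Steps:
$q = \frac{19}{3}$ ($q = 19 \cdot \frac{1}{3} = \frac{19}{3} \approx 6.3333$)
$w{\left(l,Q \right)} = 7 Q$
$j = - \frac{50}{3}$ ($j = \frac{19}{3} - 23 = - \frac{50}{3} \approx -16.667$)
$c = -7$ ($c = 9 - 16 = -7$)
$j + o{\left(w{\left(-1,6 \right)} \right)} c = - \frac{50}{3} + 7 \left(-7\right) = - \frac{50}{3} - 49 = - \frac{197}{3}$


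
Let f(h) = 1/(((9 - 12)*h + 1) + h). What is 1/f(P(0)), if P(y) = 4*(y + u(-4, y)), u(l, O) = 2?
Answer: -15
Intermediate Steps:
P(y) = 8 + 4*y (P(y) = 4*(y + 2) = 4*(2 + y) = 8 + 4*y)
f(h) = 1/(1 - 2*h) (f(h) = 1/((-3*h + 1) + h) = 1/((1 - 3*h) + h) = 1/(1 - 2*h))
1/f(P(0)) = 1/(-1/(-1 + 2*(8 + 4*0))) = 1/(-1/(-1 + 2*(8 + 0))) = 1/(-1/(-1 + 2*8)) = 1/(-1/(-1 + 16)) = 1/(-1/15) = -15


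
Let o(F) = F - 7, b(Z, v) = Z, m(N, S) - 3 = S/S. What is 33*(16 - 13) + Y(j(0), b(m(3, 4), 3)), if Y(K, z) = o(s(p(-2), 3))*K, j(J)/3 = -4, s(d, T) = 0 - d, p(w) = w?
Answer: 159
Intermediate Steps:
m(N, S) = 4 (m(N, S) = 3 + S/S = 3 + 1 = 4)
s(d, T) = -d
o(F) = -7 + F
j(J) = -12 (j(J) = 3*(-4) = -12)
Y(K, z) = -5*K (Y(K, z) = (-7 - 1*(-2))*K = (-7 + 2)*K = -5*K)
33*(16 - 13) + Y(j(0), b(m(3, 4), 3)) = 33*(16 - 13) - 5*(-12) = 33*3 + 60 = 99 + 60 = 159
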